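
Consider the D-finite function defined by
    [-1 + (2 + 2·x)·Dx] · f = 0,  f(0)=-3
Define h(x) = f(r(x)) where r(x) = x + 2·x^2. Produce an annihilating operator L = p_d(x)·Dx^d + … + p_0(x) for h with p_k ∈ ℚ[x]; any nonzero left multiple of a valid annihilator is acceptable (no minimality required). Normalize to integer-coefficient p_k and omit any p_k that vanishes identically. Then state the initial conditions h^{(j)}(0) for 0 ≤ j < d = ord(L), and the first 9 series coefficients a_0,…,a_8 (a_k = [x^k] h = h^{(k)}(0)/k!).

L = (-1 - 4·x) + (2 + 2·x + 4·x^2)·Dx  (order 1).
h: a_k = -3, -3/2, -21/8, 21/16, 63/128, -357/256, 567/1024, 2373/2048, -53529/32768, …
ICs: h(0) = -3.

f: a_k = -3, -3/2, 3/8, -3/16, 15/128, -21/256, 63/1024, -99/2048, 1287/32768, …
f∘r: x↦r, Dx↦Dx/r' in L_f ⇒ L₀.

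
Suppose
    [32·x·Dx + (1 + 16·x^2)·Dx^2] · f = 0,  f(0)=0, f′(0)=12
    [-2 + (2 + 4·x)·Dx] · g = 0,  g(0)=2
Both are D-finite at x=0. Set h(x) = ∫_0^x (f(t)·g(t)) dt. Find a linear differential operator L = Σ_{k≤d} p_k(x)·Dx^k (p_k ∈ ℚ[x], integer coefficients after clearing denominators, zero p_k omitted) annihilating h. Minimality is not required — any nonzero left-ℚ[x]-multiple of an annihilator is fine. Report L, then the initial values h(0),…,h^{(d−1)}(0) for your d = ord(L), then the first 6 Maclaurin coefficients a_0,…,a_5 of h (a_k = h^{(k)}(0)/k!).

f: a_k = 0, 12, 0, -64, 0, 3072/5, …
g: a_k = 2, 2, -1, 1, -5/4, 7/4, …
h₀=f·g: eliminate ⇒ L₀, order ≤ 2·1.
h=∫h₀ ⇒ L = L₀·Dx.
L = (3 - 32·x - 16·x^2)·Dx + (-2 + 28·x + 96·x^2 + 64·x^3)·Dx^2 + (1 + 4·x + 20·x^2 + 64·x^3 + 64·x^4)·Dx^3  (order 3).
h: a_k = 0, 0, 12, 8, -35, -116/5, …
ICs: h(0) = 0, h′(0) = 0, h′′(0) = 24.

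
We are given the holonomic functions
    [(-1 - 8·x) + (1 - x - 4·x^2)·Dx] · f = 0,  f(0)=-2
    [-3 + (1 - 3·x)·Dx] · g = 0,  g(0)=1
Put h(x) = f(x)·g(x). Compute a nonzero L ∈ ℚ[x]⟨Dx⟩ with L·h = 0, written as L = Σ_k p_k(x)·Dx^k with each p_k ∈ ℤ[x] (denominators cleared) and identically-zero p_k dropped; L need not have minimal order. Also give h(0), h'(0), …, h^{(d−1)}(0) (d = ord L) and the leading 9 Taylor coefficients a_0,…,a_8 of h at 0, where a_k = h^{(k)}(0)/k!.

f: a_k = -2, -2, -10, -18, -58, -130, -362, -882, -2330, …
g: a_k = 1, 3, 9, 27, 81, 243, 729, 2187, 6561, …
h₀=f·g: eliminate ⇒ L₀, order ≤ 1·1.
L = (-4 - 2·x + 36·x^2) + (1 - 4·x - x^2 + 12·x^3)·Dx  (order 1).
h: a_k = -2, -8, -34, -120, -418, -1384, -4514, -14424, -45602, …
ICs: h(0) = -2.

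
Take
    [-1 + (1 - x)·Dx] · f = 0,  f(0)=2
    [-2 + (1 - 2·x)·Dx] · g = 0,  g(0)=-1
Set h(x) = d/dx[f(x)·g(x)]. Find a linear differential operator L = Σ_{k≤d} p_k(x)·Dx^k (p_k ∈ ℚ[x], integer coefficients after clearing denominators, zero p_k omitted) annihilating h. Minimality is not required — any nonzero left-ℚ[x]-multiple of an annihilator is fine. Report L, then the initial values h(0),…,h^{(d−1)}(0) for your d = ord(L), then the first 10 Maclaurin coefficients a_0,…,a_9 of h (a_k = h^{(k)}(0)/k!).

L = (14 - 36·x + 24·x^2) + (-3 + 13·x - 18·x^2 + 8·x^3)·Dx  (order 1).
h: a_k = -6, -28, -90, -248, -630, -1524, -3570, -8176, -18414, -40940, …
ICs: h(0) = -6.

f: a_k = 2, 2, 2, 2, 2, 2, 2, 2, 2, 2, …
g: a_k = -1, -2, -4, -8, -16, -32, -64, -128, -256, -512, …
f·g: L₀ = L_f ⊗_s L_g, ord ≤ 1·1.
Derive L from L₀ (diff closure).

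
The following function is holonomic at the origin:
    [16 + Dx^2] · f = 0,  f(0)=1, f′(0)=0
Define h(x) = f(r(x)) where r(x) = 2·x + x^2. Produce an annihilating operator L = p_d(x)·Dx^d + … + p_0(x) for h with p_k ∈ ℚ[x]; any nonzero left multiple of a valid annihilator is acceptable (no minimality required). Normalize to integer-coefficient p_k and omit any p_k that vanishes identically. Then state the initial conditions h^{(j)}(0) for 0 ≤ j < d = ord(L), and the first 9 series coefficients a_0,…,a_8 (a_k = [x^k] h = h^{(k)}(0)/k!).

f: a_k = 1, 0, -8, 0, 32/3, 0, -256/45, 0, 512/315, …
Change of var in L_f (x↦r) gives L₀.
L = (64 + 192·x + 192·x^2 + 64·x^3) - Dx + (1 + x)·Dx^2  (order 2).
h: a_k = 1, 0, -32, -32, 488/3, 1024/3, -4864/45, -15104/15, -295648/315, …
ICs: h(0) = 1, h′(0) = 0.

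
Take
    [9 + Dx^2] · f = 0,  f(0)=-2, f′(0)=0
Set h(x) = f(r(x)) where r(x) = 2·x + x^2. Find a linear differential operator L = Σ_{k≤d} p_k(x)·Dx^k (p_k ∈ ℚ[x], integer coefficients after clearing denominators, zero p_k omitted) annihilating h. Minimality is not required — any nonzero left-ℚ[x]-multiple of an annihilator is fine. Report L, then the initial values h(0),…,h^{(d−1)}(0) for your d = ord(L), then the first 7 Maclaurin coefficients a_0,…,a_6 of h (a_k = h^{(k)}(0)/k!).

f: a_k = -2, 0, 9, 0, -27/4, 0, 81/40, …
Change of var in L_f (x↦r) gives L₀.
L = (36 + 108·x + 108·x^2 + 36·x^3) - Dx + (1 + x)·Dx^2  (order 2).
h: a_k = -2, 0, 36, 36, -99, -216, -162/5, …
ICs: h(0) = -2, h′(0) = 0.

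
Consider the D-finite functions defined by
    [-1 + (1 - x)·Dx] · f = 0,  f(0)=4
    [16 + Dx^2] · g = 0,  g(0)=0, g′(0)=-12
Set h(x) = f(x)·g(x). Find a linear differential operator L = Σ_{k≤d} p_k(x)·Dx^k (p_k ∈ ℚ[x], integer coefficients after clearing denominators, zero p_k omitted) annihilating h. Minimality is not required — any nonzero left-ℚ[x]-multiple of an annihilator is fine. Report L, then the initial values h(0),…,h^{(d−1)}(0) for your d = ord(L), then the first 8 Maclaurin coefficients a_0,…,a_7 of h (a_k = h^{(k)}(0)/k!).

f: a_k = 4, 4, 4, 4, 4, 4, 4, 4, …
g: a_k = 0, -12, 0, 32, 0, -128/5, 0, 1024/105, …
Sym-product of L_f,L_g gives L₀ (≤ ord 2).
L = (-16 + 16·x) + 2·Dx + (-1 + x)·Dx^2  (order 2).
h: a_k = 0, -48, -48, 80, 80, -112/5, -112/5, 1744/105, …
ICs: h(0) = 0, h′(0) = -48.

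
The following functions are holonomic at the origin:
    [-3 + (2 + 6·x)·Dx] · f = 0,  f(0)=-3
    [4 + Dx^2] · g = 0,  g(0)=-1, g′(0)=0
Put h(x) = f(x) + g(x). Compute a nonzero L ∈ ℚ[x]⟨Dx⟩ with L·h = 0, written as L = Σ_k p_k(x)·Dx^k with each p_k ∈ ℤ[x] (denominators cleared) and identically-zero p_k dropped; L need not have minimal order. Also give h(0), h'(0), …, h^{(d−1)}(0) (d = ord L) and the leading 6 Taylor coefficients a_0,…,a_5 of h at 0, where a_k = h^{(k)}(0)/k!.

L = (-516 - 1152·x - 1728·x^2) + (56 + 936·x + 3456·x^2 + 3456·x^3)·Dx + (-129 - 288·x - 432·x^2)·Dx^2 + (14 + 234·x + 864·x^2 + 864·x^3)·Dx^3  (order 3).
h: a_k = -4, -9/2, 43/8, -81/16, 3389/384, -5103/256, …
ICs: h(0) = -4, h′(0) = -9/2, h′′(0) = 43/4.

f: a_k = -3, -9/2, 27/8, -81/16, 1215/128, -5103/256, …
g: a_k = -1, 0, 2, 0, -2/3, 0, …
Weyl lclm of L_f,L_g ⇒ L₀ (ord ≤ 3).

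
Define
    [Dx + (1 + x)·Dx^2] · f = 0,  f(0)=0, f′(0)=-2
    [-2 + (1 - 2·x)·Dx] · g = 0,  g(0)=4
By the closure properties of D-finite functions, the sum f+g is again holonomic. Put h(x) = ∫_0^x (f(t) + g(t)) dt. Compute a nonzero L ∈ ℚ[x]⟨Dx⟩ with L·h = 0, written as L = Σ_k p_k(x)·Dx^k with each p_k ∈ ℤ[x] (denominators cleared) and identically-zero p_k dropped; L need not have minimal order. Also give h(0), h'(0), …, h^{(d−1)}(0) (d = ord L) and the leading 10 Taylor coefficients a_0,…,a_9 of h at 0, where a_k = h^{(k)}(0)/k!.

f: a_k = 0, -2, 1, -2/3, 1/2, -2/5, 1/3, -2/7, 1/4, -2/9, …
g: a_k = 4, 8, 16, 32, 64, 128, 256, 512, 1024, 2048, …
h₀=f+g: left-lcm gives L₀, ord ≤ 3.
Integrate: L := L₀·Dx.
L = (-32 - 8·x)·Dx^2 + (-22 - 56·x - 16·x^2)·Dx^3 + (5 - 3·x - 12·x^2 - 4·x^3)·Dx^4  (order 4).
h: a_k = 0, 4, 3, 17/3, 47/6, 129/10, 319/15, 769/21, 1791/28, 4097/36, …
ICs: h(0) = 0, h′(0) = 4, h′′(0) = 6, h′′′(0) = 34.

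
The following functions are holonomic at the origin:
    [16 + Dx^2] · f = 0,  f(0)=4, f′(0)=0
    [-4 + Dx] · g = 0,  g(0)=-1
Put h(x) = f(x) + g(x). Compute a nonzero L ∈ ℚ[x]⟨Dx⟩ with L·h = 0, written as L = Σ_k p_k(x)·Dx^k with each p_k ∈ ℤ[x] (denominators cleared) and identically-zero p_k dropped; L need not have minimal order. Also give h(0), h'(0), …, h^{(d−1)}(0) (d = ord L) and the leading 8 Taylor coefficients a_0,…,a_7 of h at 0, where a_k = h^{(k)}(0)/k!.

L = -64 + 16·Dx - 4·Dx^2 + Dx^3  (order 3).
h: a_k = 3, -4, -40, -32/3, 32, -128/15, -256/9, -1024/315, …
ICs: h(0) = 3, h′(0) = -4, h′′(0) = -80.

f: a_k = 4, 0, -32, 0, 128/3, 0, -1024/45, 0, …
g: a_k = -1, -4, -8, -32/3, -32/3, -128/15, -256/45, -1024/315, …
L₀ := lclm(L_f,L_g); ord L₀ ≤ 2+1.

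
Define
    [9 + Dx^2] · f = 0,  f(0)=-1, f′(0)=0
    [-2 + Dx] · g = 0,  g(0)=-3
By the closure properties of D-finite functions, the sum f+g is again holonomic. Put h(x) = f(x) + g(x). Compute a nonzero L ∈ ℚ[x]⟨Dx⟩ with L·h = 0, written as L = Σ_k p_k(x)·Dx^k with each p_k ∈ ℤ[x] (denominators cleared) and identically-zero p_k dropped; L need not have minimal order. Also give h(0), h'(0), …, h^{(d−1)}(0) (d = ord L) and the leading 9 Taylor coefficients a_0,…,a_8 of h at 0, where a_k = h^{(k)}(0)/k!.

f: a_k = -1, 0, 9/2, 0, -27/8, 0, 81/80, 0, -729/4480, …
g: a_k = -3, -6, -6, -4, -2, -4/5, -4/15, -8/105, -2/105, …
h₀=f+g: left-lcm gives L₀, ord ≤ 3.
L = -18 + 9·Dx - 2·Dx^2 + Dx^3  (order 3).
h: a_k = -4, -6, -3/2, -4, -43/8, -4/5, 179/240, -8/105, -349/1920, …
ICs: h(0) = -4, h′(0) = -6, h′′(0) = -3.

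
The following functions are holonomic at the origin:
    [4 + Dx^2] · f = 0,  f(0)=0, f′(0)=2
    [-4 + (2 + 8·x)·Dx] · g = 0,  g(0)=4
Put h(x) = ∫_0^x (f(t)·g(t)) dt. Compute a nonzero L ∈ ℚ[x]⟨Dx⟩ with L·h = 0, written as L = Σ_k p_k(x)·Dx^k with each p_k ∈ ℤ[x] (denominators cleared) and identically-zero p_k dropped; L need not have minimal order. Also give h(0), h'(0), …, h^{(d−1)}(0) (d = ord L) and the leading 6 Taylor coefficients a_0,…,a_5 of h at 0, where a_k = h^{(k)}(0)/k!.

L = (16 + 32·x + 64·x^2)·Dx + (-4 - 16·x)·Dx^2 + (1 + 8·x + 16·x^2)·Dx^3  (order 3).
h: a_k = 0, 0, 4, 16/3, -16/3, 64/15, …
ICs: h(0) = 0, h′(0) = 0, h′′(0) = 8.

f: a_k = 0, 2, 0, -4/3, 0, 4/15, …
g: a_k = 4, 8, -8, 16, -40, 112, …
Product ⇒ symmetric product L₀, ord ≤ 2.
h=∫h₀ ⇒ L = L₀·Dx.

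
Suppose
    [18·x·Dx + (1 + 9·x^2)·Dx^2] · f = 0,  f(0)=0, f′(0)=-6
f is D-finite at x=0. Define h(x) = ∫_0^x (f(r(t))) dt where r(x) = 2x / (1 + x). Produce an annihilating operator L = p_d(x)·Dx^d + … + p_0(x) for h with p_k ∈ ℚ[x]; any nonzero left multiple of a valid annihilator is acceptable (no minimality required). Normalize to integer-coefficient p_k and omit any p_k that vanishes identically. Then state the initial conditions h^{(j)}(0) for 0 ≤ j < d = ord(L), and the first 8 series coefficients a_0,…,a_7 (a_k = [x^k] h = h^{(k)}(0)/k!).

f: a_k = 0, -6, 0, 18, 0, -486/5, 0, 4374/7, …
f∘r: x↦r, Dx↦Dx/r' in L_f ⇒ L₀.
h=∫₀ˣh₀: take L = L₀·Dx.
L = (2 + 74·x)·Dx^2 + (1 + 2·x + 37·x^2)·Dx^3  (order 3).
h: a_k = 0, 0, -6, 4, 33, -84, -1882/5, 14124/7, …
ICs: h(0) = 0, h′(0) = 0, h′′(0) = -12.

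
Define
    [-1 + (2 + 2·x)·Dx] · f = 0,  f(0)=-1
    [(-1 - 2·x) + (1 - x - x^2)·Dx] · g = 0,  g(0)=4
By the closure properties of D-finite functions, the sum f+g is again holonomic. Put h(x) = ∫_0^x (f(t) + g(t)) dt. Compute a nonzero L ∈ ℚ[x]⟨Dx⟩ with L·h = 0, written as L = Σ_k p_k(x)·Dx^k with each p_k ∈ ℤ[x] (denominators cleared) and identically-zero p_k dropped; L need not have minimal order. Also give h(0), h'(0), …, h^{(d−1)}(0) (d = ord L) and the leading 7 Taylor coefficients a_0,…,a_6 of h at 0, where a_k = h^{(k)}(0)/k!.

f: a_k = -1, -1/2, 1/8, -1/16, 5/128, -7/256, 21/1024, …
g: a_k = 4, 4, 8, 12, 20, 32, 52, …
L₀ := lclm(L_f,L_g); ord L₀ ≤ 1+1.
h=∫h₀ ⇒ L = L₀·Dx.
L = (9 + 21·x + 21·x^2 + 10·x^3)·Dx + (-17 - 54·x - 87·x^2 - 74·x^3 - 25·x^4)·Dx^2 + (2 + 14·x + 6·x^2 - 30·x^3 - 34·x^4 - 10·x^5)·Dx^3  (order 3).
h: a_k = 0, 3, 7/4, 65/24, 191/64, 513/128, 8185/1536, …
ICs: h(0) = 0, h′(0) = 3, h′′(0) = 7/2.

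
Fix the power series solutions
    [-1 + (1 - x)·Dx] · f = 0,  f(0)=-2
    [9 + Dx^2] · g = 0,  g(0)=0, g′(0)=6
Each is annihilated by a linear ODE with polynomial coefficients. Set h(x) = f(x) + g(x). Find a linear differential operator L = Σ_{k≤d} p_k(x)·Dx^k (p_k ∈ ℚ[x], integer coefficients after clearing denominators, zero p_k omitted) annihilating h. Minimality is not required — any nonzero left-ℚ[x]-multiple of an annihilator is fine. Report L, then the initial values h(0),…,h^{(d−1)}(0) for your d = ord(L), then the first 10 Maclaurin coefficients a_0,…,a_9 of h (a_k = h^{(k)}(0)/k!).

f: a_k = -2, -2, -2, -2, -2, -2, -2, -2, -2, -2, …
g: a_k = 0, 6, 0, -9, 0, 81/20, 0, -243/280, 0, 243/2240, …
L₀ := lclm(L_f,L_g); ord L₀ ≤ 1+2.
L = (135 - 162·x + 81·x^2) + (-99 + 261·x - 243·x^2 + 81·x^3)·Dx + (15 - 18·x + 9·x^2)·Dx^2 + (-11 + 29·x - 27·x^2 + 9·x^3)·Dx^3  (order 3).
h: a_k = -2, 4, -2, -11, -2, 41/20, -2, -803/280, -2, -4237/2240, …
ICs: h(0) = -2, h′(0) = 4, h′′(0) = -4.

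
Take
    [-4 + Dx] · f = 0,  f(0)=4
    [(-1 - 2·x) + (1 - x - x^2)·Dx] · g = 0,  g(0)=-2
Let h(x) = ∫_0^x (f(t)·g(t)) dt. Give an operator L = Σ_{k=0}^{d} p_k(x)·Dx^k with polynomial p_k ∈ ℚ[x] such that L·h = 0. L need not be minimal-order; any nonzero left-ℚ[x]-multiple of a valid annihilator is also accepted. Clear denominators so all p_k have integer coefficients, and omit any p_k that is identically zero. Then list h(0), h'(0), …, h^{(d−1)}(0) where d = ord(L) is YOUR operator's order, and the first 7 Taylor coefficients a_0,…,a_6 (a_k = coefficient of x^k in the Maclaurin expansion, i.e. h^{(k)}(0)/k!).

L = (5 - 2·x - 4·x^2)·Dx + (-1 + x + x^2)·Dx^2  (order 2).
h: a_k = 0, -8, -20, -112/3, -178/3, -1304/15, -5552/45, …
ICs: h(0) = 0, h′(0) = -8.

f: a_k = 4, 16, 32, 128/3, 128/3, 512/15, 1024/45, …
g: a_k = -2, -2, -4, -6, -10, -16, -26, …
L₀ := L_f ⊗_s L_g (sym. prod.), ord ≤ 1.
h=∫h₀ ⇒ L = L₀·Dx.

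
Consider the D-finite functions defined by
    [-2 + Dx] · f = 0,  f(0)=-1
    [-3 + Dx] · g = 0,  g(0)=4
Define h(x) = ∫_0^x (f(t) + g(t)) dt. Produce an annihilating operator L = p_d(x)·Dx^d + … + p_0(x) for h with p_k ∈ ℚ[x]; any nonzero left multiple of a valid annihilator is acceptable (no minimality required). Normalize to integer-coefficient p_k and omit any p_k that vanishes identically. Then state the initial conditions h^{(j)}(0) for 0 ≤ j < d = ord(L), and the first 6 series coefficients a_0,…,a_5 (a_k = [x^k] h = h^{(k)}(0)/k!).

L = 6·Dx - 5·Dx^2 + Dx^3  (order 3).
h: a_k = 0, 3, 5, 16/3, 25/6, 77/30, …
ICs: h(0) = 0, h′(0) = 3, h′′(0) = 10.

f: a_k = -1, -2, -2, -4/3, -2/3, -4/15, …
g: a_k = 4, 12, 18, 18, 27/2, 81/10, …
Weyl lclm of L_f,L_g ⇒ L₀ (ord ≤ 2).
Integrate: L := L₀·Dx.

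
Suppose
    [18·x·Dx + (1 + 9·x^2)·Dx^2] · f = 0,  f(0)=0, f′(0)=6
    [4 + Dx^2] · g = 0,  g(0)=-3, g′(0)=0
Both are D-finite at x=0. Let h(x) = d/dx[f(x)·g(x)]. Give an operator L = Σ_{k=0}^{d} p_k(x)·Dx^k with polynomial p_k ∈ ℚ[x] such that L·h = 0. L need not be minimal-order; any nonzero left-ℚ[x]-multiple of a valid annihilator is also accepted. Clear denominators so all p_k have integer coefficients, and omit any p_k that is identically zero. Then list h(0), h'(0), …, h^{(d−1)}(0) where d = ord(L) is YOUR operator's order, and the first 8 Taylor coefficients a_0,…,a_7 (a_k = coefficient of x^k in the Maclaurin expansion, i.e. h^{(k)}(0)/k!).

f: a_k = 0, 6, 0, -18, 0, 486/5, 0, -4374/7, …
g: a_k = -3, 0, 6, 0, -2, 0, 4/15, 0, …
L₀ := L_f ⊗_s L_g (sym. prod.), ord ≤ 4.
Derive L from L₀ (diff closure).
L = (52480 + 1115424·x^2 + 18751824·x^4 + 15209856·x^6 + 3464208·x^8 - 11337408·x^10 + 34012224·x^12) + (31032·x + 1320624·x^3 + 10701720·x^5 + 13646880·x^7 + 18895680·x^9 + 34012224·x^11)·Dx + (13640 + 300780·x^2 + 4978584·x^4 + 5269212·x^6 + 3621672·x^8 + 2834352·x^10 + 17006112·x^12)·Dx^2 + (7758·x + 330156·x^3 + 2675430·x^5 + 3411720·x^7 + 4723920·x^9 + 8503056·x^11)·Dx^3 + (130 + 5481·x^2 + 72657·x^4 + 366687·x^6 + 688905·x^8 + 1417176·x^10 + 2125764·x^12)·Dx^4  (order 4).
h: a_k = -18, 0, 270, 0, -2058, 0, 87338/5, 0, …
ICs: h(0) = -18, h′(0) = 0, h′′(0) = 540, h′′′(0) = 0.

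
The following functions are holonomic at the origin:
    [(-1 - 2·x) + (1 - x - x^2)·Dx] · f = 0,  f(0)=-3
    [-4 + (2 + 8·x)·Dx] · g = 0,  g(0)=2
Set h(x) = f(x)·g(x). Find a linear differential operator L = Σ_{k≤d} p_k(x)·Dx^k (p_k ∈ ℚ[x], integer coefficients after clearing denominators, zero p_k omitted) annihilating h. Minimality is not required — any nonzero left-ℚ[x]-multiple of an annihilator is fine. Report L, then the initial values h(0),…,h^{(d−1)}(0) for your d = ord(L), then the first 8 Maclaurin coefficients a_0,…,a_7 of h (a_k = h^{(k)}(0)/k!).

L = (3 + 4·x + 6·x^2) + (-1 - 3·x + 5·x^2 + 4·x^3)·Dx  (order 1).
h: a_k = -6, -18, -12, -54, -6, -228, 270, -1542, …
ICs: h(0) = -6.

f: a_k = -3, -3, -6, -9, -15, -24, -39, -63, …
g: a_k = 2, 4, -4, 8, -20, 56, -168, 528, …
L₀ := L_f ⊗_s L_g (sym. prod.), ord ≤ 1.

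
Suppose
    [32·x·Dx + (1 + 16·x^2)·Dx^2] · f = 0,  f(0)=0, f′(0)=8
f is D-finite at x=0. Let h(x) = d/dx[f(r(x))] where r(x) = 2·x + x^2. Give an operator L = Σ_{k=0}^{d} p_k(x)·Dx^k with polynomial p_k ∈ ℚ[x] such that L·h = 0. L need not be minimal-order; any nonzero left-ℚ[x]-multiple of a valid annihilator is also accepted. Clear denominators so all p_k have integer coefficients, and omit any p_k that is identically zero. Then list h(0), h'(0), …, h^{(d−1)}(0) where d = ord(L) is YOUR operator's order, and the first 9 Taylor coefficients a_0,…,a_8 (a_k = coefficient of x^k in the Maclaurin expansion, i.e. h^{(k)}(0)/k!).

f: a_k = 0, 8, 0, -128/3, 0, 2048/5, 0, -32768/7, 0, …
Substitute x→r, Dx→(1/r')Dx; clear ⇒ L₀.
Derive L from L₀ (diff closure).
L = (-1 + 128·x + 256·x^2 + 192·x^3 + 48·x^4) + (1 + x + 64·x^2 + 128·x^3 + 80·x^4 + 16·x^5)·Dx  (order 1).
h: a_k = 16, 16, -1024, -2048, 64256, 196352, -3964928, -16646144, 240160768, …
ICs: h(0) = 16.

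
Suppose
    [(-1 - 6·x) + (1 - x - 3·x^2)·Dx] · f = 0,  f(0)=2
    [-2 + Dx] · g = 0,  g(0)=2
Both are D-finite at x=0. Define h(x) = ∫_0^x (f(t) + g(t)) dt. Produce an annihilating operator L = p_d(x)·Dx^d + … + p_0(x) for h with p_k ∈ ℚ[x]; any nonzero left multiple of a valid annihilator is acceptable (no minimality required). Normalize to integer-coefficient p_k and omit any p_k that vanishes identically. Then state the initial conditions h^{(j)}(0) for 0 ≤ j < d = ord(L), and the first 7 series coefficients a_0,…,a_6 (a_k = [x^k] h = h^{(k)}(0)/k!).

f: a_k = 2, 2, 8, 14, 38, 80, 194, …
g: a_k = 2, 4, 4, 8/3, 4/3, 8/15, 8/45, …
Weyl lclm of L_f,L_g ⇒ L₀ (ord ≤ 2).
Integrate: L := L₀·Dx.
L = (-12 - 16·x - 144·x^2 - 72·x^3)·Dx + (4 + 26·x + 74·x^2 - 24·x^3 - 36·x^4)·Dx^2 + (1 - 9·x - x^2 + 30·x^3 + 18·x^4)·Dx^3  (order 3).
h: a_k = 0, 4, 3, 4, 25/6, 118/15, 604/45, …
ICs: h(0) = 0, h′(0) = 4, h′′(0) = 6.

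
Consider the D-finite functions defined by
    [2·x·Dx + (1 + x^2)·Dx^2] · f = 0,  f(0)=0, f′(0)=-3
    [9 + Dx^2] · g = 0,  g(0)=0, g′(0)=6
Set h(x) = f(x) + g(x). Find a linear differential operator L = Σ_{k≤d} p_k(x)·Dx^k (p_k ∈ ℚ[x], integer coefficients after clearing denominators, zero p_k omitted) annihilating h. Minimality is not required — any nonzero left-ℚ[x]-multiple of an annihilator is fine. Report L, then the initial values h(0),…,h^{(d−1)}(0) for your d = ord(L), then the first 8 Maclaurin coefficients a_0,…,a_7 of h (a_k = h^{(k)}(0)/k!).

f: a_k = 0, -3, 0, 1, 0, -3/5, 0, 3/7, …
g: a_k = 0, 6, 0, -9, 0, 81/20, 0, -243/280, …
Weyl lclm of L_f,L_g ⇒ L₀ (ord ≤ 4).
L = (-54·x + 540·x^3 + 162·x^5)·Dx + (63 + 279·x^2 + 297·x^4 + 81·x^6)·Dx^2 + (-6·x + 60·x^3 + 18·x^5)·Dx^3 + (7 + 31·x^2 + 33·x^4 + 9·x^6)·Dx^4  (order 4).
h: a_k = 0, 3, 0, -8, 0, 69/20, 0, -123/280, …
ICs: h(0) = 0, h′(0) = 3, h′′(0) = 0, h′′′(0) = -48.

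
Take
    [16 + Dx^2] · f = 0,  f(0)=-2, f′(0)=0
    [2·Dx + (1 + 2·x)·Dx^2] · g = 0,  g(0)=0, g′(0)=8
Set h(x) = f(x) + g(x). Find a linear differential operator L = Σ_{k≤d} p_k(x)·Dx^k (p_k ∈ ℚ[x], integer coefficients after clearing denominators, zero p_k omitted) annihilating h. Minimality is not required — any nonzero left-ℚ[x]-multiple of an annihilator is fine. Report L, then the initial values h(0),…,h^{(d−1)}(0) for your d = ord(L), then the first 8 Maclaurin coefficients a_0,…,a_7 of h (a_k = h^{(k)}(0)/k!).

f: a_k = -2, 0, 16, 0, -64/3, 0, 512/45, 0, …
g: a_k = 0, 8, -8, 32/3, -16, 128/5, -128/3, 512/7, …
Weyl lclm of L_f,L_g ⇒ L₀ (ord ≤ 4).
L = (160 + 256·x + 256·x^2)·Dx + (48 + 224·x + 384·x^2 + 256·x^3)·Dx^2 + (10 + 16·x + 16·x^2)·Dx^3 + (3 + 14·x + 24·x^2 + 16·x^3)·Dx^4  (order 4).
h: a_k = -2, 8, 8, 32/3, -112/3, 128/5, -1408/45, 512/7, …
ICs: h(0) = -2, h′(0) = 8, h′′(0) = 16, h′′′(0) = 64.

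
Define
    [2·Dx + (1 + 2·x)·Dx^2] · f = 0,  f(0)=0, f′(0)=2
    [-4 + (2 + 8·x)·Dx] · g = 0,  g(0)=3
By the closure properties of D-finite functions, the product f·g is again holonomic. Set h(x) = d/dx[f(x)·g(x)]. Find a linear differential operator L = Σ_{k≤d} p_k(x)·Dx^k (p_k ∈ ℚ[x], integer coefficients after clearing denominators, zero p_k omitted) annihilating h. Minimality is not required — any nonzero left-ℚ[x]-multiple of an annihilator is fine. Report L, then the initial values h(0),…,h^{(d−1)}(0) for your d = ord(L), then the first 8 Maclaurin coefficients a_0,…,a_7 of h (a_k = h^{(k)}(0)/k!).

f: a_k = 0, 2, -2, 8/3, -4, 32/5, -32/3, 128/7, …
g: a_k = 3, 6, -6, 12, -30, 84, -252, 792, …
f·g: L₀ = L_f ⊗_s L_g, ord ≤ 2·1.
Differentiate: ansatz ord ≤ ord L₀ ⇒ L.
L = (2 + 16·x + 8·x^2) + (7 + 54·x + 120·x^2 + 64·x^3)·Dx + (1 + 11·x + 42·x^2 + 64·x^3 + 32·x^4)·Dx^2  (order 2).
h: a_k = 6, 12, -48, 160, -524, 8712/5, -29664/5, 724224/35, …
ICs: h(0) = 6, h′(0) = 12.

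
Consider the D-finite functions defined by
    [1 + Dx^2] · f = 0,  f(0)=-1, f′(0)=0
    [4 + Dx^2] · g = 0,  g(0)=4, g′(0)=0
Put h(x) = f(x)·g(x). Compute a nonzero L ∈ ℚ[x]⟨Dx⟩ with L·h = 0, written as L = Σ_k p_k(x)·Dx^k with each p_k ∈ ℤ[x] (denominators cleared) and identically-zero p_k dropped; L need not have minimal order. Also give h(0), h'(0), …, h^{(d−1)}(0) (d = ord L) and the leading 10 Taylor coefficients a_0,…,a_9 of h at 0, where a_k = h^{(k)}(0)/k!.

L = 9 + 10·Dx^2 + Dx^4  (order 4).
h: a_k = -4, 0, 10, 0, -41/6, 0, 73/36, 0, -3281/10080, 0, …
ICs: h(0) = -4, h′(0) = 0, h′′(0) = 20, h′′′(0) = 0.

f: a_k = -1, 0, 1/2, 0, -1/24, 0, 1/720, 0, -1/40320, 0, …
g: a_k = 4, 0, -8, 0, 8/3, 0, -16/45, 0, 8/315, 0, …
Sym-product of L_f,L_g gives L₀ (≤ ord 4).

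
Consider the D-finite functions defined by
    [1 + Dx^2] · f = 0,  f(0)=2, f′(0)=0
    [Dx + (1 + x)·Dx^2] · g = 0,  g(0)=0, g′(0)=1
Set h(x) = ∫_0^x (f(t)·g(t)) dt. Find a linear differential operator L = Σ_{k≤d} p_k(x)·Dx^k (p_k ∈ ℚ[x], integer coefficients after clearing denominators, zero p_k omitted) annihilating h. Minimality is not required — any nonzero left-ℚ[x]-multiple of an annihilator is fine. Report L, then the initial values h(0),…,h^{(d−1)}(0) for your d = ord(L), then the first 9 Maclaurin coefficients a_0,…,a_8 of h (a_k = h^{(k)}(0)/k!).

L = (-3 + 6·x + 19·x^2 + 16·x^3 + 4·x^4)·Dx + (4 + 20·x + 24·x^2 + 8·x^3)·Dx^2 + (20·x + 42·x^2 + 32·x^3 + 8·x^4)·Dx^3 + (4 + 20·x + 24·x^2 + 8·x^3)·Dx^4 + (3 + 14·x + 23·x^2 + 16·x^3 + 4·x^4)·Dx^5  (order 5).
h: a_k = 0, 0, 1, -1/3, -1/12, 0, 1/40, -1/56, 31/2240, …
ICs: h(0) = 0, h′(0) = 0, h′′(0) = 2, h′′′(0) = -2, h′′′′(0) = -2.

f: a_k = 2, 0, -1, 0, 1/12, 0, -1/360, 0, 1/20160, …
g: a_k = 0, 1, -1/2, 1/3, -1/4, 1/5, -1/6, 1/7, -1/8, …
Sym-product of L_f,L_g gives L₀ (≤ ord 4).
Integrate: L := L₀·Dx.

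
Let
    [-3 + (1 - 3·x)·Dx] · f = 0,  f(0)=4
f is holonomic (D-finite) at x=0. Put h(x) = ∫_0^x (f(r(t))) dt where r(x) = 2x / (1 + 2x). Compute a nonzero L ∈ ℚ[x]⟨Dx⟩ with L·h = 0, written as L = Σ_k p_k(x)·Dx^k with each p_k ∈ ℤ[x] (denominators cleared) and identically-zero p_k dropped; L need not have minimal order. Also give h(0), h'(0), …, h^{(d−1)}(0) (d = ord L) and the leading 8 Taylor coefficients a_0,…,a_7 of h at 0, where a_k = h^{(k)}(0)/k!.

L = 6·Dx + (-1 + 2·x + 8·x^2)·Dx^2  (order 2).
h: a_k = 0, 4, 12, 32, 96, 1536/5, 1024, 24576/7, …
ICs: h(0) = 0, h′(0) = 4.

f: a_k = 4, 12, 36, 108, 324, 972, 2916, 8748, …
Substitute x→r, Dx→(1/r')Dx; clear ⇒ L₀.
∫: right-multiply L₀ by Dx.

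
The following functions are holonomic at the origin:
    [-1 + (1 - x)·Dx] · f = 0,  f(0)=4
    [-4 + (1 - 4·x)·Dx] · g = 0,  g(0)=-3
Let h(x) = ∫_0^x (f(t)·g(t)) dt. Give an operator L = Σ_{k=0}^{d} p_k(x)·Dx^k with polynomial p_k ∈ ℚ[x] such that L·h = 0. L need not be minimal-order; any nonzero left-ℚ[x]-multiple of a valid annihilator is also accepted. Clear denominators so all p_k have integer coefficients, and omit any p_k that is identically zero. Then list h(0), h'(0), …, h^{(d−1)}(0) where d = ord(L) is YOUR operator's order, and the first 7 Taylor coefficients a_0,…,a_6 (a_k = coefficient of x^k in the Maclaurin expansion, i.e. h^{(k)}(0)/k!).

f: a_k = 4, 4, 4, 4, 4, 4, 4, …
g: a_k = -3, -12, -48, -192, -768, -3072, -12288, …
Sym-product of L_f,L_g gives L₀ (≤ ord 1).
∫: right-multiply L₀ by Dx.
L = (-5 + 8·x)·Dx + (1 - 5·x + 4·x^2)·Dx^2  (order 2).
h: a_k = 0, -12, -30, -84, -255, -4092/5, -2730, …
ICs: h(0) = 0, h′(0) = -12.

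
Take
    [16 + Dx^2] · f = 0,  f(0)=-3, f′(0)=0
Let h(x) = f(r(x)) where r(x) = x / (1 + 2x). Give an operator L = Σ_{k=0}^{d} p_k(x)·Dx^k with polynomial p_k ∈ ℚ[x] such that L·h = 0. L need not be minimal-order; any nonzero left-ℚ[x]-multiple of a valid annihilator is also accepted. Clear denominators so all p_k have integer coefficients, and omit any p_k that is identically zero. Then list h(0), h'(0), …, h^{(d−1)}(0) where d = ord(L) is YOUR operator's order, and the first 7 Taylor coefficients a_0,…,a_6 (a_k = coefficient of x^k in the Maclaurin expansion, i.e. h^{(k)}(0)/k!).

f: a_k = -3, 0, 24, 0, -32, 0, 256/15, …
Substitute x→r, Dx→(1/r')Dx; clear ⇒ L₀.
L = 16 + (4 + 24·x + 48·x^2 + 32·x^3)·Dx + (1 + 8·x + 24·x^2 + 32·x^3 + 16·x^4)·Dx^2  (order 2).
h: a_k = -3, 0, 24, -96, 256, -512, 9856/15, …
ICs: h(0) = -3, h′(0) = 0.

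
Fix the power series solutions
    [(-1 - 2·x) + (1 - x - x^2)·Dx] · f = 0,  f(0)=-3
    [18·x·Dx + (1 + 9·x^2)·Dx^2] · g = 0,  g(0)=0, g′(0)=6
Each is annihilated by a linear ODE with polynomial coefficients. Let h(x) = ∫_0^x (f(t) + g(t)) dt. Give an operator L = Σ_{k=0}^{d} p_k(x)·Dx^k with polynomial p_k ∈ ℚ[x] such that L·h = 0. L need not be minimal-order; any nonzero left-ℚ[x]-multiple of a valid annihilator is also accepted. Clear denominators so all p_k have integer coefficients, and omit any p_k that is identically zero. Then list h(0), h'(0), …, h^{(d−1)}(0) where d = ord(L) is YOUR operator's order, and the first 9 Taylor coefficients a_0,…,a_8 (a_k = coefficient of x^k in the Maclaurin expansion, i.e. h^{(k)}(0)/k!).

L = (-36 + 144·x + 1440·x^2 + 2376·x^3 + 3186·x^4 + 486·x^6)·Dx^2 + (18 + 24·x - 108·x^2 + 444·x^3 + 2313·x^4 + 2178·x^5 + 243·x^6 + 486·x^7)·Dx^3 + (-2 - 10·x - 34·x^2 - 48·x^3 - 123·x^4 + 387·x^5 + 198·x^6 + 81·x^7 + 81·x^8)·Dx^4  (order 4).
h: a_k = 0, -3, 3/2, -2, -27/4, -3, 61/5, -39/7, -4815/56, …
ICs: h(0) = 0, h′(0) = -3, h′′(0) = 3, h′′′(0) = -12.

f: a_k = -3, -3, -6, -9, -15, -24, -39, -63, -102, …
g: a_k = 0, 6, 0, -18, 0, 486/5, 0, -4374/7, 0, …
f+g: L₀ = lclm(L_f,L_g), ord ≤ 1+2.
∫: right-multiply L₀ by Dx.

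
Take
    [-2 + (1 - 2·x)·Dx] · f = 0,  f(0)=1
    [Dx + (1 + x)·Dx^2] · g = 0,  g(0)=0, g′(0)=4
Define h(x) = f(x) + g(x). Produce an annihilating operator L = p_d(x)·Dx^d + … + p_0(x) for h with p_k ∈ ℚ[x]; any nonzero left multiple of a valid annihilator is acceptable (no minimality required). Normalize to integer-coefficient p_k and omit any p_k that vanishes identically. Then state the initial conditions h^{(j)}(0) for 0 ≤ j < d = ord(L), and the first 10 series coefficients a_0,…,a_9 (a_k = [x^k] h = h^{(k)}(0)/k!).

L = (32 + 8·x)·Dx + (22 + 56·x + 16·x^2)·Dx^2 + (-5 + 3·x + 12·x^2 + 4·x^3)·Dx^3  (order 3).
h: a_k = 1, 6, 2, 28/3, 15, 164/5, 190/3, 900/7, 511/2, 4612/9, …
ICs: h(0) = 1, h′(0) = 6, h′′(0) = 4.

f: a_k = 1, 2, 4, 8, 16, 32, 64, 128, 256, 512, …
g: a_k = 0, 4, -2, 4/3, -1, 4/5, -2/3, 4/7, -1/2, 4/9, …
L₀ := lclm(L_f,L_g); ord L₀ ≤ 1+2.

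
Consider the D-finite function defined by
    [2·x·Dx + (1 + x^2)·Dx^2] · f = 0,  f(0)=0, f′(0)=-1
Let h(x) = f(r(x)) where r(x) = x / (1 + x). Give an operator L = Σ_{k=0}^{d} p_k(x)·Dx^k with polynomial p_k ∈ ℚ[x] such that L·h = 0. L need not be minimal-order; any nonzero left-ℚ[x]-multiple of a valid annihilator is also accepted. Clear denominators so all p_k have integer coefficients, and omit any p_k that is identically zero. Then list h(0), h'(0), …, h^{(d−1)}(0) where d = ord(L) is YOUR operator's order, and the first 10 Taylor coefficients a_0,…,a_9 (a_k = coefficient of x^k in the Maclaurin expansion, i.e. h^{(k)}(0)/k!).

f: a_k = 0, -1, 0, 1/3, 0, -1/5, 0, 1/7, 0, -1/9, …
Change of var in L_f (x↦r) gives L₀.
L = (2 + 4·x)·Dx + (1 + 2·x + 2·x^2)·Dx^2  (order 2).
h: a_k = 0, -1, 1, -2/3, 0, 4/5, -4/3, 8/7, 0, -16/9, …
ICs: h(0) = 0, h′(0) = -1.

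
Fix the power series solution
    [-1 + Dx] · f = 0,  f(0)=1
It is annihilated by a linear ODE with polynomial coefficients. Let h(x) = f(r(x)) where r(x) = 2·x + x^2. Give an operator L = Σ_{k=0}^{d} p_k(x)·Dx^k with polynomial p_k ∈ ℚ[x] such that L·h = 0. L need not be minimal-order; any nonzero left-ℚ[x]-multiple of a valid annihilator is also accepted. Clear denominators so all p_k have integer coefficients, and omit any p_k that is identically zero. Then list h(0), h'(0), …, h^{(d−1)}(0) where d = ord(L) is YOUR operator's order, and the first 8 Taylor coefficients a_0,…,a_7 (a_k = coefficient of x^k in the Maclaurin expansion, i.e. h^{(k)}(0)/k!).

L = (-2 - 2·x) + Dx  (order 1).
h: a_k = 1, 2, 3, 10/3, 19/6, 13/5, 173/90, 407/315, …
ICs: h(0) = 1.

f: a_k = 1, 1, 1/2, 1/6, 1/24, 1/120, 1/720, 1/5040, …
Substitute x→r, Dx→(1/r')Dx; clear ⇒ L₀.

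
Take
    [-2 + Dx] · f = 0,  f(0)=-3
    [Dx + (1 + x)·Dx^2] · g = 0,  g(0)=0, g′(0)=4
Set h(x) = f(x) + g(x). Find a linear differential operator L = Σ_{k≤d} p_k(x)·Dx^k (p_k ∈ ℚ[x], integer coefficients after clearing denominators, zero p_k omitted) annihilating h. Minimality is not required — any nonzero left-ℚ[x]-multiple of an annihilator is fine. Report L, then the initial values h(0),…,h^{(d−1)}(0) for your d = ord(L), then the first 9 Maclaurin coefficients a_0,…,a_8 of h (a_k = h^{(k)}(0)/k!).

L = (-8 - 4·x)·Dx + (-2 - 8·x - 4·x^2)·Dx^2 + (3 + 5·x + 2·x^2)·Dx^3  (order 3).
h: a_k = -3, -2, -8, -8/3, -3, 0, -14/15, 52/105, -109/210, …
ICs: h(0) = -3, h′(0) = -2, h′′(0) = -16.

f: a_k = -3, -6, -6, -4, -2, -4/5, -4/15, -8/105, -2/105, …
g: a_k = 0, 4, -2, 4/3, -1, 4/5, -2/3, 4/7, -1/2, …
Weyl lclm of L_f,L_g ⇒ L₀ (ord ≤ 3).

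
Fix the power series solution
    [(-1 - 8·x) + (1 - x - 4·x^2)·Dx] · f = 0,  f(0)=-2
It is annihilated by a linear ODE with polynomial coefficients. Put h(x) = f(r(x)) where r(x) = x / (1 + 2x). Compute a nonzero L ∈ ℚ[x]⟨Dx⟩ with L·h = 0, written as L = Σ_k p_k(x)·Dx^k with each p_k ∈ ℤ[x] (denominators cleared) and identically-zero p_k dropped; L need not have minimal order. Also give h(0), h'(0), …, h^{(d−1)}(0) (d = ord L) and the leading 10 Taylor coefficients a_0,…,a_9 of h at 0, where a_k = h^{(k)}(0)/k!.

L = (1 + 10·x) + (-1 - 5·x - 4·x^2 + 4·x^3)·Dx  (order 1).
h: a_k = -2, -2, -6, 14, -54, 190, -678, 2414, -8598, 30622, …
ICs: h(0) = -2.

f: a_k = -2, -2, -10, -18, -58, -130, -362, -882, -2330, -5858, …
Change of var in L_f (x↦r) gives L₀.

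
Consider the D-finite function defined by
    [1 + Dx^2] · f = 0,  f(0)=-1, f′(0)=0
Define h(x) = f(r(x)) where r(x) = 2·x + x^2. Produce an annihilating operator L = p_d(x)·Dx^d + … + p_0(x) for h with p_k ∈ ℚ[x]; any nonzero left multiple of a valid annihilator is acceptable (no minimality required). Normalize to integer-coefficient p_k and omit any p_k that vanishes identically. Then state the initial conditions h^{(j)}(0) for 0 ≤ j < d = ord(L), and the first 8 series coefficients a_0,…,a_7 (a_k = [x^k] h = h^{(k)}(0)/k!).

L = (4 + 12·x + 12·x^2 + 4·x^3) - Dx + (1 + x)·Dx^2  (order 2).
h: a_k = -1, 0, 2, 2, -1/6, -4/3, -41/45, -1/15, …
ICs: h(0) = -1, h′(0) = 0.

f: a_k = -1, 0, 1/2, 0, -1/24, 0, 1/720, 0, …
f∘r: x↦r, Dx↦Dx/r' in L_f ⇒ L₀.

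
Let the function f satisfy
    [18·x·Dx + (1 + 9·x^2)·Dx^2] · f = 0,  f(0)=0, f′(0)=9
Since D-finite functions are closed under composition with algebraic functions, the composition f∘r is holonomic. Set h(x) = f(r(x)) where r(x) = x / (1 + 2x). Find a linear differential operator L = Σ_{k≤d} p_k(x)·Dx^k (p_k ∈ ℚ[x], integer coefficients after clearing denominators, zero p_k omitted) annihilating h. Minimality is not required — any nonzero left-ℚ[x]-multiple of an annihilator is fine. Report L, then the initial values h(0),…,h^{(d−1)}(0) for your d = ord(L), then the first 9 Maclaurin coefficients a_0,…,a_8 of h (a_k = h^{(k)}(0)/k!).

L = (4 + 26·x)·Dx + (1 + 4·x + 13·x^2)·Dx^2  (order 2).
h: a_k = 0, 9, -18, 9, 90, -1791/5, 414, 13347/7, -10710, …
ICs: h(0) = 0, h′(0) = 9.

f: a_k = 0, 9, 0, -27, 0, 729/5, 0, -6561/7, 0, …
L₀ from L_f via x↦r, Dx↦r'^{-1}Dx.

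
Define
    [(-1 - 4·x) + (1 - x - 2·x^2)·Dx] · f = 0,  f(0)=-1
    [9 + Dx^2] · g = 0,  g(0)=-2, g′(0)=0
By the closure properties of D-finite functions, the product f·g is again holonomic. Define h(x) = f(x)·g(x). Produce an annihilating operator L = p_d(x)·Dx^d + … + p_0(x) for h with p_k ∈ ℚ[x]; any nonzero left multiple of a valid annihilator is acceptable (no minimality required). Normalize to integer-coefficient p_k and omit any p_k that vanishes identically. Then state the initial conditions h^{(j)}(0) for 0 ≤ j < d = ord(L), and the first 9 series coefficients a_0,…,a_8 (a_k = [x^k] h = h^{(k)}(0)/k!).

f: a_k = -1, -1, -3, -5, -11, -21, -43, -85, -171, …
g: a_k = -2, 0, 9, 0, -27/4, 0, 81/40, 0, -729/2240, …
L₀ := L_f ⊗_s L_g (sym. prod.), ord ≤ 2.
L = (-5 + 9·x + 18·x^2) + (2 + 8·x)·Dx + (-1 + x + 2·x^2)·Dx^2  (order 2).
h: a_k = 2, 2, -3, 1, 7/4, 15/4, 209/40, 509/40, 52641/2240, …
ICs: h(0) = 2, h′(0) = 2.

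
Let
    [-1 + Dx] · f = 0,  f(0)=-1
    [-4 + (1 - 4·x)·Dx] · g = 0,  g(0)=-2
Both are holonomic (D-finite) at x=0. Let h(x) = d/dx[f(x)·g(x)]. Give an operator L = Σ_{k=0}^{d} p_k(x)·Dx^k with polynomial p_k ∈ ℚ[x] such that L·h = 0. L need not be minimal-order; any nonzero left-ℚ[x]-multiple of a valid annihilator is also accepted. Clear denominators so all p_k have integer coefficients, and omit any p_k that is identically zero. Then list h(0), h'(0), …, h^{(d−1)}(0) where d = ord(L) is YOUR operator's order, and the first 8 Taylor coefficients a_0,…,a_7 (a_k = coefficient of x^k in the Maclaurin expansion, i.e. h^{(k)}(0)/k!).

f: a_k = -1, -1, -1/2, -1/6, -1/24, -1/120, -1/720, -1/5040, …
g: a_k = -2, -8, -32, -128, -512, -2048, -8192, -32768, …
L₀ := L_f ⊗_s L_g (sym. prod.), ord ≤ 1.
Derive L from L₀ (diff closure).
L = (41 - 40·x + 16·x^2) + (-5 + 24·x - 16·x^2)·Dx  (order 1).
h: a_k = 10, 82, 493, 7889/3, 157781/12, 757349/12, 106028861/360, 3392923553/2520, …
ICs: h(0) = 10.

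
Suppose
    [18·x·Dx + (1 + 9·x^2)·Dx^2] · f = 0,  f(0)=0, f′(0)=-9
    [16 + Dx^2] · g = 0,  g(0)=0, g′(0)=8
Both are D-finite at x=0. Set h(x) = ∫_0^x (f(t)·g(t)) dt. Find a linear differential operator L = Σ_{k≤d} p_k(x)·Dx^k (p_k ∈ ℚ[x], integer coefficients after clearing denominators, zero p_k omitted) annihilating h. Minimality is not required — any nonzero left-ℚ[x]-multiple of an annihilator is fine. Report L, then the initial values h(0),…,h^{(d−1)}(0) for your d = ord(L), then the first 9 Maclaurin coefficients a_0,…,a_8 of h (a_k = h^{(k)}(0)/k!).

f: a_k = 0, -9, 0, 27, 0, -729/5, 0, 6561/7, 0, …
g: a_k = 0, 8, 0, -64/3, 0, 256/15, 0, -2048/315, 0, …
Sym-product of L_f,L_g gives L₀ (≤ ord 4).
∫: right-multiply L₀ by Dx.
L = (20800 + 494784·x^2 + 2923776·x^4 + 11943936·x^6 + 26873856·x^8)·Dx + (19584·x + 342144·x^3 + 2239488·x^5 + 6718464·x^7)·Dx^2 + (1700 + 42732·x^2 + 318816·x^4 + 1492992·x^6 + 3359232·x^8)·Dx^3 + (1224·x + 21384·x^3 + 139968·x^5 + 419904·x^7)·Dx^4 + (25 + 738·x^2 + 8505·x^4 + 46656·x^6 + 104976·x^8)·Dx^5  (order 5).
h: a_k = 0, 0, 0, -24, 0, 408/5, 0, -1896/7, 0, …
ICs: h(0) = 0, h′(0) = 0, h′′(0) = 0, h′′′(0) = -144, h′′′′(0) = 0.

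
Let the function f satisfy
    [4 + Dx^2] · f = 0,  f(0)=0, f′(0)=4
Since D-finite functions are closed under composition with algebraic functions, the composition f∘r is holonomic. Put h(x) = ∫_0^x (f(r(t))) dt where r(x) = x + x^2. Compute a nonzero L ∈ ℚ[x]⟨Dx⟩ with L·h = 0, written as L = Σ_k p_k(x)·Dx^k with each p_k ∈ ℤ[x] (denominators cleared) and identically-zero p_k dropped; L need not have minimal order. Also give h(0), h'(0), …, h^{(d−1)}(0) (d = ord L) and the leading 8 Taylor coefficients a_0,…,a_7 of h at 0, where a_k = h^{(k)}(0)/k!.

f: a_k = 0, 4, 0, -8/3, 0, 8/15, 0, -16/315, …
f∘r: x↦r, Dx↦Dx/r' in L_f ⇒ L₀.
Integrate: L := L₀·Dx.
L = (4 + 24·x + 48·x^2 + 32·x^3)·Dx - 2·Dx^2 + (1 + 2·x)·Dx^3  (order 3).
h: a_k = 0, 0, 2, 4/3, -2/3, -8/5, -56/45, 0, …
ICs: h(0) = 0, h′(0) = 0, h′′(0) = 4.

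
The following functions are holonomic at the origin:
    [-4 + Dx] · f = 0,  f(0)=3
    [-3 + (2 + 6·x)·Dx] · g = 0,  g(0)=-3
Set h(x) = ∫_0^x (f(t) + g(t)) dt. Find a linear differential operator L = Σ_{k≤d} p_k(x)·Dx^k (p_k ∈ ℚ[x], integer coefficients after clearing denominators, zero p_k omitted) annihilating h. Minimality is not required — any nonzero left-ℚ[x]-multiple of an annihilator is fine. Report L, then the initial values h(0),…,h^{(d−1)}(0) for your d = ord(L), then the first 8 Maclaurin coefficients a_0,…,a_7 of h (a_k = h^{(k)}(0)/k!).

L = (132 + 288·x)·Dx + (-73 - 384·x - 576·x^2)·Dx^2 + (10 + 78·x + 144·x^2)·Dx^3  (order 3).
h: a_k = 0, 0, 15/4, 73/8, 431/64, 5311/640, 7253/7680, 951049/107520, …
ICs: h(0) = 0, h′(0) = 0, h′′(0) = 15/2.

f: a_k = 3, 12, 24, 32, 32, 128/5, 256/15, 1024/105, …
g: a_k = -3, -9/2, 27/8, -81/16, 1215/128, -5103/256, 45927/1024, -216513/2048, …
f+g: L₀ = lclm(L_f,L_g), ord ≤ 1+1.
∫: right-multiply L₀ by Dx.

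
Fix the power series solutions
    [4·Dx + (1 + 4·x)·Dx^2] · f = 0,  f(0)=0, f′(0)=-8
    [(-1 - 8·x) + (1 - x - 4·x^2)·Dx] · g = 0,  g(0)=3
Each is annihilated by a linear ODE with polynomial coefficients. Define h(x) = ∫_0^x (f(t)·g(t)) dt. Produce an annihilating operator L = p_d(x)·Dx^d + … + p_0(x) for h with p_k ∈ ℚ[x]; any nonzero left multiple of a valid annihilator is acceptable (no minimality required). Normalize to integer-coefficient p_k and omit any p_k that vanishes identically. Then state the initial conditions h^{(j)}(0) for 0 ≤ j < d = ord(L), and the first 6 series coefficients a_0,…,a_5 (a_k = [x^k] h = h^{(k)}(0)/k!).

f: a_k = 0, -8, 16, -128/3, 128, -2048/5, …
g: a_k = 3, 3, 15, 27, 87, 195, …
h₀=f·g: eliminate ⇒ L₀, order ≤ 2·1.
∫: right-multiply L₀ by Dx.
L = (12 + 64·x)·Dx + (-2 + 28·x + 80·x^2)·Dx^2 + (-1 - 3·x + 8·x^2 + 16·x^3)·Dx^3  (order 3).
h: a_k = 0, 0, -12, 8, -50, 56, …
ICs: h(0) = 0, h′(0) = 0, h′′(0) = -24.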